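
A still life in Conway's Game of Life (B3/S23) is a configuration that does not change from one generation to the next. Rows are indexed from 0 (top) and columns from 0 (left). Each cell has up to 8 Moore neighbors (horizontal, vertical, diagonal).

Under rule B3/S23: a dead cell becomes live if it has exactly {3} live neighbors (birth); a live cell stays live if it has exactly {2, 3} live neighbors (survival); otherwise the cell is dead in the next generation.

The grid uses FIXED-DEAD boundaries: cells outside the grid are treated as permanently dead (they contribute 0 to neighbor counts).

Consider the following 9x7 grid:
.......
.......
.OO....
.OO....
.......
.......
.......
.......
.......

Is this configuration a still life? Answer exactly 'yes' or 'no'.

Answer: yes

Derivation:
Compute generation 1 and compare to generation 0 (given above):
Generation 1:
.......
.......
.OO....
.OO....
.......
.......
.......
.......
.......
The grids are IDENTICAL -> still life.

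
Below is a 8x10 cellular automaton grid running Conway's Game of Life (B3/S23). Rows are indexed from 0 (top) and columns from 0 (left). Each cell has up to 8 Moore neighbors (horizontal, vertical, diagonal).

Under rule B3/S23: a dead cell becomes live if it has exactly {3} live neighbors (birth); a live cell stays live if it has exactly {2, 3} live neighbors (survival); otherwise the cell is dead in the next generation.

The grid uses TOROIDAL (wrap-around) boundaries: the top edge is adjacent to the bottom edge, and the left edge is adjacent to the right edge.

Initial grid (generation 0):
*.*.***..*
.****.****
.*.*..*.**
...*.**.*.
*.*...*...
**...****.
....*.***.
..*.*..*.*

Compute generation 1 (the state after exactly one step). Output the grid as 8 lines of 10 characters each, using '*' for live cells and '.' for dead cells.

Answer: ..........
..........
.*........
**.****.*.
*.*.*...*.
**......*.
**.**.....
**..*....*

Derivation:
Simulating step by step:
Generation 0 (given above): 40 live cells
Generation 1: 23 live cells
(generation 1 grid is the final answer)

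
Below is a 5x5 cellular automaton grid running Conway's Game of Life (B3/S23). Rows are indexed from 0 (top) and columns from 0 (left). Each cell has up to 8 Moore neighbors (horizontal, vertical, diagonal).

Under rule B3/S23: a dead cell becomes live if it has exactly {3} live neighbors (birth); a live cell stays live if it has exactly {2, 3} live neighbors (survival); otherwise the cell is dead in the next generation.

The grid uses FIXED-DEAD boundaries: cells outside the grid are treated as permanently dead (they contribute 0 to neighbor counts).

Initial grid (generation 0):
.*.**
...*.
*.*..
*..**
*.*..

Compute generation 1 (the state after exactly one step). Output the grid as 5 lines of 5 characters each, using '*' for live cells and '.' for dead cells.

Answer: ..***
.*.**
.**.*
*.**.
.*.*.

Derivation:
Simulating step by step:
Generation 0 (given above): 11 live cells
Generation 1: 14 live cells
(generation 1 grid is the final answer)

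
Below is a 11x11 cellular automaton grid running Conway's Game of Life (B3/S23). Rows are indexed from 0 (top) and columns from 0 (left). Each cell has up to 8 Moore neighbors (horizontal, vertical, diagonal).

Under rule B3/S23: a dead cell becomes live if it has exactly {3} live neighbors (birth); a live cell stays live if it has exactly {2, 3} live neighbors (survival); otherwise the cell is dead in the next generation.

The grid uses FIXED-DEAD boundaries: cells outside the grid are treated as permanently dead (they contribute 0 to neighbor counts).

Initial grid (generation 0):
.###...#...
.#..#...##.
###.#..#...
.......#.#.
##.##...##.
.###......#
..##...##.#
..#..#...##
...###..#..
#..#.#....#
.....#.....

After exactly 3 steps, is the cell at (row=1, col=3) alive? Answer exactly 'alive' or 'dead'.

Simulating step by step:
Generation 0 (given above): 43 live cells
Generation 1: 43 live cells
.###....#..
....#..##..
####...#.#.
....#..#.#.
##.##...###
#......#..#
....#...#.#
..#..###..#
..##.##...#
...#.##....
....#......
Generation 2: 42 live cells
..##...##..
#...#..#.#.
.####.##.#.
....#..#...
##.##..#..#
##.##..#..#
.....#..#.#
..#....#..#
..##.......
..##..#....
....##.....
Generation 3: 44 live cells
...#...##..
....##...#.
.##.#.##...
#......#...
##...####..
##.#.####.#
.####.###.#
..##.....#.
.#.........
..#..#.....
...###.....

Cell (1,3) at generation 3: 0 -> dead

Answer: dead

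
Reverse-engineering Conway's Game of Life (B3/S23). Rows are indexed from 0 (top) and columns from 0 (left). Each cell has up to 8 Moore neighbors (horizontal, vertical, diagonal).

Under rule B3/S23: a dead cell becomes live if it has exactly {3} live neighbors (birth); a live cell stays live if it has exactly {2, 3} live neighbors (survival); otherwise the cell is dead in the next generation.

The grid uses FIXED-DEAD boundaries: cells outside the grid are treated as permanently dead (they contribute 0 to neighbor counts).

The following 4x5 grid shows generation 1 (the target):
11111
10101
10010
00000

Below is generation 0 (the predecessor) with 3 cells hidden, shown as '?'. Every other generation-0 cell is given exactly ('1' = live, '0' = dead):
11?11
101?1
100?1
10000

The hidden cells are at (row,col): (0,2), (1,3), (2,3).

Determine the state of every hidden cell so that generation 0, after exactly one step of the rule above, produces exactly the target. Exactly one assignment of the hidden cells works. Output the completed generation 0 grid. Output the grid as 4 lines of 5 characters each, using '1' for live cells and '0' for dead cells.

Answer: 11011
10101
10001
10000

Derivation:
Hidden generation-0 cells (in order): (0,2), (1,3), (2,3).
A hidden cell only influences target cells in its own 3x3 neighborhood. Try each of the 2^3 = 8 assignments, step the completed generation 0 forward once under B3/S23, and compare with the target:
  (0,2)=0 (1,3)=0 (2,3)=0 -> step reproduces the target at every cell -> ACCEPT
  (0,2)=0 (1,3)=0 (2,3)=1 -> step gives (1,4)='0' but target has '1' -> reject
  (0,2)=0 (1,3)=1 (2,3)=0 -> step gives (0,2)='0' but target has '1' -> reject
  (0,2)=0 (1,3)=1 (2,3)=1 -> step gives (0,2)='0' but target has '1' -> reject
  (0,2)=1 (1,3)=0 (2,3)=0 -> step gives (0,1)='0' but target has '1' -> reject
  (0,2)=1 (1,3)=0 (2,3)=1 -> step gives (0,1)='0' but target has '1' -> reject
  (0,2)=1 (1,3)=1 (2,3)=0 -> step gives (0,1)='0' but target has '1' -> reject
  (0,2)=1 (1,3)=1 (2,3)=1 -> step gives (0,1)='0' but target has '1' -> reject
Unique solution: (0,2)=dead, (1,3)=dead, (2,3)=dead.
Check: live-neighbor counts of every cell in the completed generation 0:
23332
35253
24131
12011
Applying B3/S23 to generation 0 with these counts gives:
11111
10101
10010
00000
which matches the target exactly.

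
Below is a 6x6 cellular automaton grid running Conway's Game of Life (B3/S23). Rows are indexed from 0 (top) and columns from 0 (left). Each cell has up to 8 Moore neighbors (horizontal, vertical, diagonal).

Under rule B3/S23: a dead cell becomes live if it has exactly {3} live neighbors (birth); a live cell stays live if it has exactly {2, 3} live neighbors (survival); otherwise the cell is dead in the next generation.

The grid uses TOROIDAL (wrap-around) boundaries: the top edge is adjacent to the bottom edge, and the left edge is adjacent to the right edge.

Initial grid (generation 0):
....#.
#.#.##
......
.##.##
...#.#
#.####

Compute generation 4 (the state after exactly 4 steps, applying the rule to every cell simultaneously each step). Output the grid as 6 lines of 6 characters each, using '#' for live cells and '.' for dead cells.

Answer: #..##.
.#..#.
.....#
......
...##.
.#.##.

Derivation:
Simulating step by step:
Generation 0 (given above): 16 live cells
Generation 1: 12 live cells
..#...
...###
..#...
#.####
......
#.#...
Generation 2: 19 live cells
.##.##
..###.
###...
.#####
#.#.#.
.#....
Generation 3: 10 live cells
##..##
....#.
#.....
....#.
#...#.
....#.
Generation 4: 11 live cells
(generation 4 grid is the final answer)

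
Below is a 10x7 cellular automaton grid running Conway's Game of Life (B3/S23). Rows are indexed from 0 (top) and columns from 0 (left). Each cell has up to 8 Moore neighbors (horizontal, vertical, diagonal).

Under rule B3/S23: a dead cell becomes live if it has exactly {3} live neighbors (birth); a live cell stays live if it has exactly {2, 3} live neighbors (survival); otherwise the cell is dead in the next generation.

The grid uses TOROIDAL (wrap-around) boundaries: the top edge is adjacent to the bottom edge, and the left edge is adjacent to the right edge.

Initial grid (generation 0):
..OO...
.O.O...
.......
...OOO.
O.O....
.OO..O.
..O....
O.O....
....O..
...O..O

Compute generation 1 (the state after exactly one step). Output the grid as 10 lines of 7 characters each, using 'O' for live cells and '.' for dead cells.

Answer: ...OO..
...O...
..OO...
...OO..
..O..OO
..OO...
..OO...
.O.O...
...O...
..OOO..

Derivation:
Simulating step by step:
Generation 0 (given above): 18 live cells
Generation 1: 20 live cells
(generation 1 grid is the final answer)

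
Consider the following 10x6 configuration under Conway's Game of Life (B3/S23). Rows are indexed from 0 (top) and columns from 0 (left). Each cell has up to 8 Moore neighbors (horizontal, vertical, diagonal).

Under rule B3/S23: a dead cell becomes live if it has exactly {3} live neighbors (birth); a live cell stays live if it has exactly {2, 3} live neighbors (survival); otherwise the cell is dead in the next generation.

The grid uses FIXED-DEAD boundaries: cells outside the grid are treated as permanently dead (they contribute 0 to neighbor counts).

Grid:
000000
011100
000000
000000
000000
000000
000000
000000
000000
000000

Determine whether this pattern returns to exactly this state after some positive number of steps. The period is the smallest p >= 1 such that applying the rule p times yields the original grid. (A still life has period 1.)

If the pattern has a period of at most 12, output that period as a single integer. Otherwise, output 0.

Simulating and comparing each generation to the original:
Gen 0 (original, given above): 3 live cells
Gen 1: 3 live cells, differs from original
Gen 2: 3 live cells, MATCHES original -> period = 2

Answer: 2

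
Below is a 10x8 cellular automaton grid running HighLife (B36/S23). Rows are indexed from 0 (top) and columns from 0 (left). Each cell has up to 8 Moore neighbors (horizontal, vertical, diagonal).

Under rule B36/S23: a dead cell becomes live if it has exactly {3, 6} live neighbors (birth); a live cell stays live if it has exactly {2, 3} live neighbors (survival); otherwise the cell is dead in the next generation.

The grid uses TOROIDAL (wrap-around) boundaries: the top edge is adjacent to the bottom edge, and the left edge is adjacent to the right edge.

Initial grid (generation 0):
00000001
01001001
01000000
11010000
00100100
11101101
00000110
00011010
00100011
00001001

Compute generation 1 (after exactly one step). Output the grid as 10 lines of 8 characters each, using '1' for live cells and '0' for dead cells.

Answer: 00000011
00000000
01000000
11000000
01000111
11111001
11100000
00011000
00001011
10000001

Derivation:
Simulating step by step:
Generation 0 (given above): 26 live cells
Generation 1: 25 live cells
(generation 1 grid is the final answer)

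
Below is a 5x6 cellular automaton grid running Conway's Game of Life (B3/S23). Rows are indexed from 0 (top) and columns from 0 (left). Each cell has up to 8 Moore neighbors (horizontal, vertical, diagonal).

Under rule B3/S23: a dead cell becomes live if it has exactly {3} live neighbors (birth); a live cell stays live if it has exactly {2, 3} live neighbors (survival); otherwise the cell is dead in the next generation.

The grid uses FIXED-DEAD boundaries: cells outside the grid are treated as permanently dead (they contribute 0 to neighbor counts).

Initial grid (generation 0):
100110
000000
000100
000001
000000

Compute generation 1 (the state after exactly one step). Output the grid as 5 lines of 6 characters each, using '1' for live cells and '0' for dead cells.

Simulating step by step:
Generation 0 (given above): 5 live cells
Generation 1: 2 live cells
(generation 1 grid is the final answer)

Answer: 000000
000110
000000
000000
000000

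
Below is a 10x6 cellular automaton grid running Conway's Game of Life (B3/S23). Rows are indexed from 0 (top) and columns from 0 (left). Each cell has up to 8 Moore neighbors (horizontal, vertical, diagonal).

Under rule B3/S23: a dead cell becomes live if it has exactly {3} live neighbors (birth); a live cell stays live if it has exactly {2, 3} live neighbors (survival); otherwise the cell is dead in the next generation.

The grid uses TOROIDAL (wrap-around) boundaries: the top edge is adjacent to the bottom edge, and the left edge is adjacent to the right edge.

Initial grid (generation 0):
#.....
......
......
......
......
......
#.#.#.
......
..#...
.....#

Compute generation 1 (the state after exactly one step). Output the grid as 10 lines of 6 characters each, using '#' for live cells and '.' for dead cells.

Answer: ......
......
......
......
......
......
......
.#.#..
......
......

Derivation:
Simulating step by step:
Generation 0 (given above): 6 live cells
Generation 1: 2 live cells
(generation 1 grid is the final answer)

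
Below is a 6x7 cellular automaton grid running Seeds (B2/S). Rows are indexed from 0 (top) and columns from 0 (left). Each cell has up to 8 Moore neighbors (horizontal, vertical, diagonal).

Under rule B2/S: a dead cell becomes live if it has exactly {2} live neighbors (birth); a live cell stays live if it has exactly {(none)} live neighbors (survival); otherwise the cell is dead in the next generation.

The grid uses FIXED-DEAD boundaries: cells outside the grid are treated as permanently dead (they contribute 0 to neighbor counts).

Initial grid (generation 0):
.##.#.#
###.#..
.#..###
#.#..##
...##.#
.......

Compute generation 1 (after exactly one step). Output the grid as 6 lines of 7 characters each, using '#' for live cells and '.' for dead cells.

Answer: .......
.......
.......
.......
.##....
...###.

Derivation:
Simulating step by step:
Generation 0 (given above): 19 live cells
Generation 1: 5 live cells
(generation 1 grid is the final answer)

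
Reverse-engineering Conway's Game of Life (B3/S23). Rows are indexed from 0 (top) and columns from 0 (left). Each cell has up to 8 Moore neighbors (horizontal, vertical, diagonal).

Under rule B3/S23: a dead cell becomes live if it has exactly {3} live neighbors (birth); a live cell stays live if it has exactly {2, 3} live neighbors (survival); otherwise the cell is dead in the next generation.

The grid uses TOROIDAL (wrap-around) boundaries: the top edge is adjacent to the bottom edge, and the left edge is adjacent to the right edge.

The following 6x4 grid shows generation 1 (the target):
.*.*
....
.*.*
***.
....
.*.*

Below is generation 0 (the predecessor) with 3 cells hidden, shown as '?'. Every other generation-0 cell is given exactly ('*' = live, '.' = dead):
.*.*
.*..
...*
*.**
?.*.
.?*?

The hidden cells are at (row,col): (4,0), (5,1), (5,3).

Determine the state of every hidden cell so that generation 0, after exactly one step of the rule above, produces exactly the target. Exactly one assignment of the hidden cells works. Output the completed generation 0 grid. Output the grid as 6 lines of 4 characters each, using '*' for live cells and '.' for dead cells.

Hidden generation-0 cells (in order): (4,0), (5,1), (5,3).
A hidden cell only influences target cells in its own 3x3 neighborhood. Try each of the 2^3 = 8 assignments, step the completed generation 0 forward once under B3/S23, and compare with the target:
  (4,0)=. (5,1)=. (5,3)=. -> step gives (0,0)='*' but target has '.' -> reject
  (4,0)=. (5,1)=. (5,3)=* -> step gives (4,0)='*' but target has '.' -> reject
  (4,0)=. (5,1)=* (5,3)=. -> step gives (0,3)='.' but target has '*' -> reject
  (4,0)=. (5,1)=* (5,3)=* -> step reproduces the target at every cell -> ACCEPT
  (4,0)=* (5,1)=. (5,3)=. -> step gives (0,0)='*' but target has '.' -> reject
  (4,0)=* (5,1)=. (5,3)=* -> step gives (3,1)='.' but target has '*' -> reject
  (4,0)=* (5,1)=* (5,3)=. -> step gives (0,3)='.' but target has '*' -> reject
  (4,0)=* (5,1)=* (5,3)=* -> step gives (3,1)='.' but target has '*' -> reject
Unique solution: (4,0)=dead, (5,1)=live, (5,3)=live.
Check: live-neighbor counts of every cell in the completed generation 0:
5362
4142
4343
2334
4556
4353
Applying B3/S23 to generation 0 with these counts gives:
.*.*
....
.*.*
***.
....
.*.*
which matches the target exactly.

Answer: .*.*
.*..
...*
*.**
..*.
.***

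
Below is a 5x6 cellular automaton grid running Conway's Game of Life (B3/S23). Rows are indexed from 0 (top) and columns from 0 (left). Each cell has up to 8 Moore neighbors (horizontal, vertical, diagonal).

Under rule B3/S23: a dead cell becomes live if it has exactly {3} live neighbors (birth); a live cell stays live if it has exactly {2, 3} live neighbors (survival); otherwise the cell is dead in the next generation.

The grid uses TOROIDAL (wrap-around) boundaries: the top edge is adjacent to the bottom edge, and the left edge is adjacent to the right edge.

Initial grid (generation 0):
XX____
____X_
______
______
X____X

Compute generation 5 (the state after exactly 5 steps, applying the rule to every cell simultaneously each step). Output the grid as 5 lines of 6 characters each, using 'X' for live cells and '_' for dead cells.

Simulating step by step:
Generation 0 (given above): 5 live cells
Generation 1: 5 live cells
XX____
______
______
______
XX___X
Generation 2: 5 live cells
_X___X
______
______
X_____
_X___X
Generation 3: 3 live cells
______
______
______
X_____
_X___X
Generation 4: 2 live cells
______
______
______
X_____
X_____
Generation 5: 0 live cells
(generation 5 grid is the final answer)

Answer: ______
______
______
______
______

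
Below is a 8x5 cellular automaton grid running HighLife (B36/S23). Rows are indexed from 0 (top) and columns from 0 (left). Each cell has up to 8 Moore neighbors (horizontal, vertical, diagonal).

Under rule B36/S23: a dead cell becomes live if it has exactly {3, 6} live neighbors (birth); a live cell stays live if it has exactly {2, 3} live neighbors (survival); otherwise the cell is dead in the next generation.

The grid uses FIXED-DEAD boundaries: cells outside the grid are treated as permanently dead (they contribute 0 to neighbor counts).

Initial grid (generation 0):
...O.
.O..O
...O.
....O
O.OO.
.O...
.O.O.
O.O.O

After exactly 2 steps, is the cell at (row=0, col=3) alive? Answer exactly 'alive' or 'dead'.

Answer: alive

Derivation:
Simulating step by step:
Generation 0 (given above): 14 live cells
Generation 1: 19 live cells
.....
..OOO
...OO
..O.O
.OOO.
OO.O.
OO.O.
.OOO.
Generation 2: 15 live cells
...O.
..O.O
.....
.O.OO
O...O
...OO
...OO
OO.O.

Cell (0,3) at generation 2: 1 -> alive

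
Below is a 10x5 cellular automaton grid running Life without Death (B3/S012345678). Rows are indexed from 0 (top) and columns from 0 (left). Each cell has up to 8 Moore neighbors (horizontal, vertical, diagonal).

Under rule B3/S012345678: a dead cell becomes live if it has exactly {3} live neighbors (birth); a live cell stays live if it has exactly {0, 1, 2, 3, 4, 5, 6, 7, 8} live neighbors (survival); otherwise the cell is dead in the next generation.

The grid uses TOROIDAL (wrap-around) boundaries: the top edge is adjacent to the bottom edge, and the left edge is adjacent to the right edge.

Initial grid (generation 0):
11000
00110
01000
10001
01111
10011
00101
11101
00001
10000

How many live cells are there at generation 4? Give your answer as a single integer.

Answer: 32

Derivation:
Simulating step by step:
Generation 0 (given above): 22 live cells
Generation 1: 32 live cells
11101
10110
11111
10001
01111
10011
00101
11101
00011
11001
Generation 2: 32 live cells
11101
10110
11111
10001
01111
10011
00101
11101
00011
11001
Generation 3: 32 live cells
11101
10110
11111
10001
01111
10011
00101
11101
00011
11001
Generation 4: 32 live cells
11101
10110
11111
10001
01111
10011
00101
11101
00011
11001
Population at generation 4: 32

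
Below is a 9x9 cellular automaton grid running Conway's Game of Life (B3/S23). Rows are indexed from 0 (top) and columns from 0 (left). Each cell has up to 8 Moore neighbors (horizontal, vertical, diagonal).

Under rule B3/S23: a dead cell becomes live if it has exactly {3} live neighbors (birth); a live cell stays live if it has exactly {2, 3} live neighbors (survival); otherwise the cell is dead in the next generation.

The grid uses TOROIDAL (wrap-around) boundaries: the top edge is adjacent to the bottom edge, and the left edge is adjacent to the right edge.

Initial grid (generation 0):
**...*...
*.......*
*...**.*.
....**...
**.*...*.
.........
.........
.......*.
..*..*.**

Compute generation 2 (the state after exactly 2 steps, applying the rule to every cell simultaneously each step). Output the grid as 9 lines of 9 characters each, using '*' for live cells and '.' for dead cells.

Simulating step by step:
Generation 0 (given above): 20 live cells
Generation 1: 22 live cells
.*....**.
....***..
*...***..
**.*.*...
....*....
.........
.........
......***
**.....**
Generation 2: 13 live cells
(generation 2 grid is the final answer)

Answer: .*.......
....*....
**.*.....
**.*..*..
....*....
.........
.......*.
......*..
.*.......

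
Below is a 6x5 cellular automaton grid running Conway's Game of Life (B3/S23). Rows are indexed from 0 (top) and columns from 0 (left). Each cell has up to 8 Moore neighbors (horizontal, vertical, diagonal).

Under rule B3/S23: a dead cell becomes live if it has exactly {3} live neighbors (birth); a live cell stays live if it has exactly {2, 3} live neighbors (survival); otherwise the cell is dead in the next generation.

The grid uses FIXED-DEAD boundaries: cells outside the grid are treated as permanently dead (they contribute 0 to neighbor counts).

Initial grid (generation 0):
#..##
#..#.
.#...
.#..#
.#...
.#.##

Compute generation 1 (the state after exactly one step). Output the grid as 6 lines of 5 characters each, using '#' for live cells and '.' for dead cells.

Answer: ...##
#####
###..
###..
##.##
..#..

Derivation:
Simulating step by step:
Generation 0 (given above): 12 live cells
Generation 1: 18 live cells
(generation 1 grid is the final answer)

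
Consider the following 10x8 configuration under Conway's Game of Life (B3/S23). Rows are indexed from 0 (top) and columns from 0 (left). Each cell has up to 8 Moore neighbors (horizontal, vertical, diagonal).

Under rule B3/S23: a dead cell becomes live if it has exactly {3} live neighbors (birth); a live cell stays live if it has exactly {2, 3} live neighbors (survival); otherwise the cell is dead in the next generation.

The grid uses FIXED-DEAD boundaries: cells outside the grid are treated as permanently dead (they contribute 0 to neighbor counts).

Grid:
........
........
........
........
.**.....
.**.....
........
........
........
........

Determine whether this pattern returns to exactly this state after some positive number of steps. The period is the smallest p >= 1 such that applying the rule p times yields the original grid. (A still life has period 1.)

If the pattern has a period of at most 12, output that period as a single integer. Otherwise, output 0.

Answer: 1

Derivation:
Simulating and comparing each generation to the original:
Gen 0 (original, given above): 4 live cells
Gen 1: 4 live cells, MATCHES original -> period = 1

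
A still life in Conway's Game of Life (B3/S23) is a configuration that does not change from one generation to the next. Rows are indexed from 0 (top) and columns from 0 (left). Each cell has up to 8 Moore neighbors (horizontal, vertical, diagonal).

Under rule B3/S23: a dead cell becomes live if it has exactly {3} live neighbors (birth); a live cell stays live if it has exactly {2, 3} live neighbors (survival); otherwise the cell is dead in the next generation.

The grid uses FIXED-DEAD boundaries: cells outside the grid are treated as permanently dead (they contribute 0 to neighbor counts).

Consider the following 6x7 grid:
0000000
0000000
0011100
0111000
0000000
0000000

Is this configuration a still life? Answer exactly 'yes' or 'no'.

Answer: no

Derivation:
Compute generation 1 and compare to generation 0 (given above):
Generation 1:
0000000
0001000
0100100
0100100
0010000
0000000
Cell (1,3) differs: gen0=0 vs gen1=1 -> NOT a still life.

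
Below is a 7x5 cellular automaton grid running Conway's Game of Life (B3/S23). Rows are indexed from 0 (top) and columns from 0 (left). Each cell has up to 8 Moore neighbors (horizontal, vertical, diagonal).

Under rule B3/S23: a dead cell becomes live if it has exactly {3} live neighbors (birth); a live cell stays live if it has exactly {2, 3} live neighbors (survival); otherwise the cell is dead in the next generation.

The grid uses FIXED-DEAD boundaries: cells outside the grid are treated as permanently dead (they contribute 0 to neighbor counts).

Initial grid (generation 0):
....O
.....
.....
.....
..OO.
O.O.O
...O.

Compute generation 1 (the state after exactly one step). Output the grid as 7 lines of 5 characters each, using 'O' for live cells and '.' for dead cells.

Simulating step by step:
Generation 0 (given above): 7 live cells
Generation 1: 7 live cells
(generation 1 grid is the final answer)

Answer: .....
.....
.....
.....
.OOO.
.OO.O
...O.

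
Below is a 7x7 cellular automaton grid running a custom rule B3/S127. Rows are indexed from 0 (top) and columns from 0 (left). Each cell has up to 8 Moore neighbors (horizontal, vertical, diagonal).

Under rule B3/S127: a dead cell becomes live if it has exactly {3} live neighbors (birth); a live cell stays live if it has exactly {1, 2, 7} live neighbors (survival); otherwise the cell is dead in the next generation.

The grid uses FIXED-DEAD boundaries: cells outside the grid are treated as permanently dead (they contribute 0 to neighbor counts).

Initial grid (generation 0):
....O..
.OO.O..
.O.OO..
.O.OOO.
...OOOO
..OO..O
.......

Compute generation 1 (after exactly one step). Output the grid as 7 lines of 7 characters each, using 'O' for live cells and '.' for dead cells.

Simulating step by step:
Generation 0 (given above): 18 live cells
Generation 1: 10 live cells
(generation 1 grid is the final answer)

Answer: ...OO..
.O...O.
O......
.O..O.O
.......
..O...O
.......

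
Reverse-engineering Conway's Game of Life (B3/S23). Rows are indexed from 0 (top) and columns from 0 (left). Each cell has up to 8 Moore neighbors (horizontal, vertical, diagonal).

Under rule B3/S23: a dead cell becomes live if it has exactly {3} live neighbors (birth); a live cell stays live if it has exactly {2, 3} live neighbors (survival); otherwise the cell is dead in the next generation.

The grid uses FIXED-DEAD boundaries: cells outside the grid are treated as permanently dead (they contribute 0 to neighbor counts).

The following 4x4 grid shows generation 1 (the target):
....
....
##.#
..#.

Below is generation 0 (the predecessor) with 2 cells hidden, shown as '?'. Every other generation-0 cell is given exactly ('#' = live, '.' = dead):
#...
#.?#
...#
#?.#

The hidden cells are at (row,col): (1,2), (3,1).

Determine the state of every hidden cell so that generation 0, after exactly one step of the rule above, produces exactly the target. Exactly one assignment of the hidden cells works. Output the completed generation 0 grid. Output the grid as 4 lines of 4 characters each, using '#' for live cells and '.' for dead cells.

Answer: #...
#..#
...#
##.#

Derivation:
Hidden generation-0 cells (in order): (1,2), (3,1).
A hidden cell only influences target cells in its own 3x3 neighborhood. Try each of the 2^2 = 4 assignments, step the completed generation 0 forward once under B3/S23, and compare with the target:
  (1,2)=. (3,1)=. -> step gives (2,0)='.' but target has '#' -> reject
  (1,2)=. (3,1)=# -> step reproduces the target at every cell -> ACCEPT
  (1,2)=# (3,1)=. -> step gives (0,1)='#' but target has '.' -> reject
  (1,2)=# (3,1)=# -> step gives (0,1)='#' but target has '.' -> reject
Unique solution: (1,2)=dead, (3,1)=live.
Check: live-neighbor counts of every cell in the completed generation 0:
1211
1221
3342
1131
Applying B3/S23 to generation 0 with these counts gives:
....
....
##.#
..#.
which matches the target exactly.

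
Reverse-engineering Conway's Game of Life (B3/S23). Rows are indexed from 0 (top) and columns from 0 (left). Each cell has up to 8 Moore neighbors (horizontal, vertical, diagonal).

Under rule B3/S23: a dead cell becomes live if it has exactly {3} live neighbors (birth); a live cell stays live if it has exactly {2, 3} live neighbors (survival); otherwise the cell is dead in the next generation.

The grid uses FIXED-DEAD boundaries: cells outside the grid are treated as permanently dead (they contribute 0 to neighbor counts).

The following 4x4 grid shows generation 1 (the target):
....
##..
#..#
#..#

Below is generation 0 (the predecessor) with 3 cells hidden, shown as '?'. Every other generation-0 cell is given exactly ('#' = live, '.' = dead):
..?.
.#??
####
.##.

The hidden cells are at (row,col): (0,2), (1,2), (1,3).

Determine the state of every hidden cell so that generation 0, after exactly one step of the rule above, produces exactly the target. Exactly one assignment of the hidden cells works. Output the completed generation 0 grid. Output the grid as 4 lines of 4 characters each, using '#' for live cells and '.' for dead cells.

Hidden generation-0 cells (in order): (0,2), (1,2), (1,3).
A hidden cell only influences target cells in its own 3x3 neighborhood. Try each of the 2^3 = 8 assignments, step the completed generation 0 forward once under B3/S23, and compare with the target:
  (0,2)=. (1,2)=. (1,3)=. -> step reproduces the target at every cell -> ACCEPT
  (0,2)=. (1,2)=. (1,3)=# -> step gives (1,3)='#' but target has '.' -> reject
  (0,2)=. (1,2)=# (1,3)=. -> step gives (1,1)='.' but target has '#' -> reject
  (0,2)=. (1,2)=# (1,3)=# -> step gives (0,2)='#' but target has '.' -> reject
  (0,2)=# (1,2)=. (1,3)=. -> step gives (1,1)='.' but target has '#' -> reject
  (0,2)=# (1,2)=. (1,3)=# -> step gives (0,2)='#' but target has '.' -> reject
  (0,2)=# (1,2)=# (1,3)=. -> step gives (0,1)='#' but target has '.' -> reject
  (0,2)=# (1,2)=# (1,3)=# -> step gives (0,1)='#' but target has '.' -> reject
Unique solution: (0,2)=dead, (1,2)=dead, (1,3)=dead.
Check: live-neighbor counts of every cell in the completed generation 0:
1110
3342
3552
3443
Applying B3/S23 to generation 0 with these counts gives:
....
##..
#..#
#..#
which matches the target exactly.

Answer: ....
.#..
####
.##.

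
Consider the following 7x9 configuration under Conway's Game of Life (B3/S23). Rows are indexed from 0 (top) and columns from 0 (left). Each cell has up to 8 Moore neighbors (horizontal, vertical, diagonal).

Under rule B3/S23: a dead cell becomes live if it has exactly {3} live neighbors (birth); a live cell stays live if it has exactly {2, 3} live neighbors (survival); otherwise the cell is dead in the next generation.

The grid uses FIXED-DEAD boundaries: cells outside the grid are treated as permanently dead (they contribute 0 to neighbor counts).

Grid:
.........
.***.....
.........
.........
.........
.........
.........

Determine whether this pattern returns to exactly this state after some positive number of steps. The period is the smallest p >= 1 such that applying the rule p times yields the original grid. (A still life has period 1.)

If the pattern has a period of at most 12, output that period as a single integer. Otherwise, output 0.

Simulating and comparing each generation to the original:
Gen 0 (original, given above): 3 live cells
Gen 1: 3 live cells, differs from original
Gen 2: 3 live cells, MATCHES original -> period = 2

Answer: 2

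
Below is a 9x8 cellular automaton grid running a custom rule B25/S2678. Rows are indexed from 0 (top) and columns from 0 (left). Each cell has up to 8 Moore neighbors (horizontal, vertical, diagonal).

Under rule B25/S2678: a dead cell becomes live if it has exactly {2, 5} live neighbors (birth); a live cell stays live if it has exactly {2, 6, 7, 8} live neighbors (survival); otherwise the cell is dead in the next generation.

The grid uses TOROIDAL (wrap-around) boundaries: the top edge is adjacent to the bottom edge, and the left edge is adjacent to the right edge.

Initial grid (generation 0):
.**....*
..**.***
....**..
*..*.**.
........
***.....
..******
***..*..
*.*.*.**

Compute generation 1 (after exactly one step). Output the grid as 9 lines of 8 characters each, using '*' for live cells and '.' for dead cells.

Simulating step by step:
Generation 0 (given above): 32 live cells
Generation 1: 14 live cells
(generation 1 grid is the final answer)

Answer: *..*....
.......*
**......
......**
...****.
*.......
*.......
....*...
........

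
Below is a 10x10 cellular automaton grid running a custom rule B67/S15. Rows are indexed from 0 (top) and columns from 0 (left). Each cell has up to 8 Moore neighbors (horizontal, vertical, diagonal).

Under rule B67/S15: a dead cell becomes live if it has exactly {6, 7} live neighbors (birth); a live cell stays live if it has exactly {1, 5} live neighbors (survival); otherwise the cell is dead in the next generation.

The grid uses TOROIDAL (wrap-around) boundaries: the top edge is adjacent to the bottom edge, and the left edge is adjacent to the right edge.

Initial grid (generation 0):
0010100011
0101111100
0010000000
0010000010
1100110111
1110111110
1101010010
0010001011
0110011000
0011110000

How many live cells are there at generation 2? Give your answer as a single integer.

Simulating step by step:
Generation 0 (given above): 45 live cells
Generation 1: 17 live cells
0001010001
0000000000
0000000000
0000000000
0100000111
0000111111
0100000101
0000000000
0000000000
0001000000
Generation 2: 5 live cells
0001000000
0000000000
0000000000
0000000000
0000000010
0000100100
0000000000
0000000000
0000000000
0001000000
Population at generation 2: 5

Answer: 5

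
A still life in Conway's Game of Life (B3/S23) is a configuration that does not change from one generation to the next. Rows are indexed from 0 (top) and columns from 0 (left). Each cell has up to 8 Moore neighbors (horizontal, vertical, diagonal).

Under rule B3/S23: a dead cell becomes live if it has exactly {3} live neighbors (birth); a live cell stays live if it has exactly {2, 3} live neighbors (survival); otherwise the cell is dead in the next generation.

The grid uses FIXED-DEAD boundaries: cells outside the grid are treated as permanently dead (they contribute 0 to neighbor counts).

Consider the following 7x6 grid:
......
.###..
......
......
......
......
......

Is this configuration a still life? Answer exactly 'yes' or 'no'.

Compute generation 1 and compare to generation 0 (given above):
Generation 1:
..#...
..#...
..#...
......
......
......
......
Cell (0,2) differs: gen0=0 vs gen1=1 -> NOT a still life.

Answer: no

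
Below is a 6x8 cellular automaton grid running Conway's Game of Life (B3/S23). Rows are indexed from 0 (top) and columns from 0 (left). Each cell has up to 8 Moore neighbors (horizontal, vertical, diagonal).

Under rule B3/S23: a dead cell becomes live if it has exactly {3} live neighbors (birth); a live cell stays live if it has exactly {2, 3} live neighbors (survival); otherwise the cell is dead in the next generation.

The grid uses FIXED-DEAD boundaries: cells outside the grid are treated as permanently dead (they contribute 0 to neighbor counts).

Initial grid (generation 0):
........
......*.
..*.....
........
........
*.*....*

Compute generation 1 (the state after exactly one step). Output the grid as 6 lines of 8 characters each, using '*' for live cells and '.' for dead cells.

Simulating step by step:
Generation 0 (given above): 5 live cells
Generation 1: 0 live cells
(generation 1 grid is the final answer)

Answer: ........
........
........
........
........
........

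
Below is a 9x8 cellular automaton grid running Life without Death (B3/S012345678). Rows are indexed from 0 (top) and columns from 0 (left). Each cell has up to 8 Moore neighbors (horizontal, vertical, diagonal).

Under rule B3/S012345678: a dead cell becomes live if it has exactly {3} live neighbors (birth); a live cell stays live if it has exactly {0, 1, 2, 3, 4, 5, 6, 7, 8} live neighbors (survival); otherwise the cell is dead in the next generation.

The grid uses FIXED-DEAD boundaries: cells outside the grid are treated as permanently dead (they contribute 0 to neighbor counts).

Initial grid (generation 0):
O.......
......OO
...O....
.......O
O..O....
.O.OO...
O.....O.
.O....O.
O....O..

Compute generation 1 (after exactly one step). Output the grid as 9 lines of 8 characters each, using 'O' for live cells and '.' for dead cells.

Simulating step by step:
Generation 0 (given above): 16 live cells
Generation 1: 27 live cells
(generation 1 grid is the final answer)

Answer: O.......
......OO
...O..OO
.......O
O.OOO...
OOOOO...
OOO..OO.
OO...OO.
O....O..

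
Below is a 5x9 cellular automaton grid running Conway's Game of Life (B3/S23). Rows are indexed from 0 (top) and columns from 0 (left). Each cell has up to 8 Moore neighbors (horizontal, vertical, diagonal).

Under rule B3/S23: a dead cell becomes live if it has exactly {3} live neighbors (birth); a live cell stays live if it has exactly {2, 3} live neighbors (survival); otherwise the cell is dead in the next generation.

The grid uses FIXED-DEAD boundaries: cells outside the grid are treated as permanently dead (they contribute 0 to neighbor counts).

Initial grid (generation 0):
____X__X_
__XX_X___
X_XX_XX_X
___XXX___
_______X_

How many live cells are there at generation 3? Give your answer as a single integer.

Answer: 7

Derivation:
Simulating step by step:
Generation 0 (given above): 15 live cells
Generation 1: 13 live cells
___XX____
_XX__X_X_
_X____X__
__XX_X_X_
____X____
Generation 2: 21 live cells
__XXX____
_XXXXXX__
_X_XXX_X_
__XXXXX__
___XX____
Generation 3: 7 live cells
_X_______
_X____X__
_X_____X_
______X__
__X______
Population at generation 3: 7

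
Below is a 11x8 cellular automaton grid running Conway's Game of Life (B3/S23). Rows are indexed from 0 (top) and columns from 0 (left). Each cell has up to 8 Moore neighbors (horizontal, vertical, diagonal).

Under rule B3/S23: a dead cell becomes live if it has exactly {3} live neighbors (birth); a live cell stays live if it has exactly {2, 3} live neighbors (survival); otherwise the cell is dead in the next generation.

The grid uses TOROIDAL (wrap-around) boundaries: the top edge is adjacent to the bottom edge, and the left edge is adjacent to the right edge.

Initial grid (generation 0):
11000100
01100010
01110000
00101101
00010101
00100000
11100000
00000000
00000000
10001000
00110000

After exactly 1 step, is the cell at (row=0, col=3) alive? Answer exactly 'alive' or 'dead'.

Answer: alive

Derivation:
Simulating step by step:
Generation 0 (given above): 24 live cells
Generation 1: 24 live cells
10010000
00010000
10001110
11000100
00110100
10110000
01100000
01000000
00000000
00010000
10111000

Cell (0,3) at generation 1: 1 -> alive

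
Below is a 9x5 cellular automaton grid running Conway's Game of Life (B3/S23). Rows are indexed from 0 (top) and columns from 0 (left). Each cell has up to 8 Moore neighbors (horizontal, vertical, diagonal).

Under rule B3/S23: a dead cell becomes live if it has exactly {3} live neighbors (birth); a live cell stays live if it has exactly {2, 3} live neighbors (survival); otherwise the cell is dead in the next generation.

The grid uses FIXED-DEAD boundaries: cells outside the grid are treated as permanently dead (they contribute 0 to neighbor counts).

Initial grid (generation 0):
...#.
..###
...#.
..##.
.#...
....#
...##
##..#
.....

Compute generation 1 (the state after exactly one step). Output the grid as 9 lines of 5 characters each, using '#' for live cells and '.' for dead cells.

Simulating step by step:
Generation 0 (given above): 14 live cells
Generation 1: 15 live cells
(generation 1 grid is the final answer)

Answer: ..###
..#.#
.....
..##.
..##.
...##
...##
...##
.....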